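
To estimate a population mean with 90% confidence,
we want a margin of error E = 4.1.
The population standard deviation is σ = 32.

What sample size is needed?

z_0.05 = 1.645
n = (z×σ/E)² = (1.645×32/4.1)²
n = 164.8405
Round up: n = 165

Answer: n = 165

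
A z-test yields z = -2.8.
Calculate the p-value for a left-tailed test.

For z = -2.8:
p = P(Z < -2.8) = Φ(-2.8) = 0.0026

Answer: p-value ≈ 0.0026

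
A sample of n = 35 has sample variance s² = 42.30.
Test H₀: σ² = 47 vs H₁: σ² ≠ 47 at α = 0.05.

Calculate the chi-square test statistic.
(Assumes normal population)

df = n - 1 = 34
χ² = (n-1)s²/σ₀² = 34×42.30/47 = 30.6000
Critical values: χ²_{0.975,34} = 19.806, χ²_{0.025,34} = 51.966
Rejection region: χ² < 19.806 or χ² > 51.966
Decision: fail to reject H₀

Answer: χ² = 30.6000, fail to reject H₀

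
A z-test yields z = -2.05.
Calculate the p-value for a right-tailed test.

For z = -2.05:
p = P(Z > -2.05) = 1 - Φ(-2.05) = 0.9798

Answer: p-value ≈ 0.9798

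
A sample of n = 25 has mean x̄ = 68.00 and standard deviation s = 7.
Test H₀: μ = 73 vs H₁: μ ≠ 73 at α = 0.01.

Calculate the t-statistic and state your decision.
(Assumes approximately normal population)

df = n - 1 = 24
SE = s/√n = 7/√25 = 1.4000
t = (x̄ - μ₀)/SE = (68.00 - 73)/1.4000 = -3.5714
Critical value: t_{0.005,24} = ±2.797
p-value ≈ 0.0015
Decision: reject H₀

Answer: t = -3.5714, reject H₀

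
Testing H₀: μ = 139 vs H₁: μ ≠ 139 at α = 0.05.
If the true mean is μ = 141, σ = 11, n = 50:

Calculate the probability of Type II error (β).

Answer: β ≈ 0.7494

Derivation:
SE = σ/√n = 11/√50 = 1.5556
Critical values: μ₀ ± z_0.025×SE = 139 ± 1.960×1.5556
Acceptance region: (135.9510, 142.0490)
Under H₁ (μ = 141): z_high = (142.0490 - 141)/1.5556 = 0.6743, z_low = (135.9510 - 141)/1.5556 = -3.2457
β = P(not reject | H₁) = Φ(0.6743) - Φ(-3.2457) ≈ 0.7494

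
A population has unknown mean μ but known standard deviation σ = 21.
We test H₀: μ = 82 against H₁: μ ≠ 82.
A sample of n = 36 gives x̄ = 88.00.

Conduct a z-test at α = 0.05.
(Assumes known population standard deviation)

Answer: z = 1.7143, fail to reject H₀

Derivation:
Standard error: SE = σ/√n = 21/√36 = 3.5000
z-statistic: z = (x̄ - μ₀)/SE = (88.00 - 82)/3.5000 = 1.7143
Critical value: ±1.960
p-value = 0.0865
Decision: fail to reject H₀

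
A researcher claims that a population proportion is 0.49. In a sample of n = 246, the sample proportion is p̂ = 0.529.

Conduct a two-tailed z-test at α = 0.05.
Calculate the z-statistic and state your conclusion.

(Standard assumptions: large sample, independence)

Answer: z = 1.2236, fail to reject H₀

Derivation:
H₀: p = 0.49, H₁: p ≠ 0.49
Standard error: SE = √(p₀(1-p₀)/n) = √(0.49×0.51/246) = 0.031872
z-statistic: z = (p̂ - p₀)/SE = (0.529 - 0.49)/0.031872 = 1.2236
Critical value: z_0.025 = ±1.960
p-value = 0.2211
Decision: fail to reject H₀ at α = 0.05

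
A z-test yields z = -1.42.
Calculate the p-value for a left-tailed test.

For z = -1.42:
p = P(Z < -1.42) = Φ(-1.42) = 0.0778

Answer: p-value ≈ 0.0778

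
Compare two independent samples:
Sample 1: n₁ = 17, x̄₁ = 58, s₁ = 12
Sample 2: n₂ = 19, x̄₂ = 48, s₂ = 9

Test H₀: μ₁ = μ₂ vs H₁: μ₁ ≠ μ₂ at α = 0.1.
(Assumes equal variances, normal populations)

Answer: t = 2.8476, reject H₀

Derivation:
Pooled variance: s²_p = [16×12² + 18×9²]/(34) = 110.6471
s_p = 10.5189
SE = s_p×√(1/n₁ + 1/n₂) = 10.5189×√(1/17 + 1/19) = 3.5117
t = (x̄₁ - x̄₂)/SE = (58 - 48)/3.5117 = 2.8476
df = 34, t-critical = ±1.691
Decision: reject H₀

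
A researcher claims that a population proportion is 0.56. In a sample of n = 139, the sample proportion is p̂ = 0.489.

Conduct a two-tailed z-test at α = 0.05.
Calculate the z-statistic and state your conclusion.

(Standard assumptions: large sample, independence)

Answer: z = -1.6863, fail to reject H₀

Derivation:
H₀: p = 0.56, H₁: p ≠ 0.56
Standard error: SE = √(p₀(1-p₀)/n) = √(0.56×0.44/139) = 0.042103
z-statistic: z = (p̂ - p₀)/SE = (0.489 - 0.56)/0.042103 = -1.6863
Critical value: z_0.025 = ±1.960
p-value = 0.0917
Decision: fail to reject H₀ at α = 0.05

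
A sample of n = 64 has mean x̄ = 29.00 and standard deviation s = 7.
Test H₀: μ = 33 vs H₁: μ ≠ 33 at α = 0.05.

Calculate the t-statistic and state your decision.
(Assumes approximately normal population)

df = n - 1 = 63
SE = s/√n = 7/√64 = 0.8750
t = (x̄ - μ₀)/SE = (29.00 - 33)/0.8750 = -4.5714
Critical value: t_{0.025,63} = ±1.998
p-value < 0.0001
Decision: reject H₀

Answer: t = -4.5714, reject H₀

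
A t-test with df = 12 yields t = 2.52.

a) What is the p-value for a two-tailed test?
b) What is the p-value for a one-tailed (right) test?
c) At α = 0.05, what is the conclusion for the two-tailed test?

Using t-distribution with df = 12:
a) Two-tailed: p = 2×P(T > 2.52) = 0.0269
b) One-tailed: p = P(T > 2.52) = 0.0135
c) 0.0269 < 0.05, reject H₀

Answer: a) 0.0269, b) 0.0135, c) reject H₀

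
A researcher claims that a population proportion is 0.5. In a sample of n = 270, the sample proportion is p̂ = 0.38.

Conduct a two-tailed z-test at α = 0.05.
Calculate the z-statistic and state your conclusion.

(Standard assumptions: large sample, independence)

H₀: p = 0.5, H₁: p ≠ 0.5
Standard error: SE = √(p₀(1-p₀)/n) = √(0.5×0.5/270) = 0.030429
z-statistic: z = (p̂ - p₀)/SE = (0.38 - 0.5)/0.030429 = -3.9436
Critical value: z_0.025 = ±1.960
p-value = 0.0001
Decision: reject H₀ at α = 0.05

Answer: z = -3.9436, reject H₀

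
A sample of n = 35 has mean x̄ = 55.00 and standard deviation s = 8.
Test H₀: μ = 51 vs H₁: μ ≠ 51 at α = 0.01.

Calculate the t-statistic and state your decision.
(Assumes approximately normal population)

df = n - 1 = 34
SE = s/√n = 8/√35 = 1.3522
t = (x̄ - μ₀)/SE = (55.00 - 51)/1.3522 = 2.9581
Critical value: t_{0.005,34} = ±2.728
p-value ≈ 0.0056
Decision: reject H₀

Answer: t = 2.9581, reject H₀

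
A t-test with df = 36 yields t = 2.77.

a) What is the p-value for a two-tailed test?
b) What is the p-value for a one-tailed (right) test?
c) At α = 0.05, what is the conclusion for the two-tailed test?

Using t-distribution with df = 36:
a) Two-tailed: p = 2×P(T > 2.77) = 0.0088
b) One-tailed: p = P(T > 2.77) = 0.0044
c) 0.0088 < 0.05, reject H₀

Answer: a) 0.0088, b) 0.0044, c) reject H₀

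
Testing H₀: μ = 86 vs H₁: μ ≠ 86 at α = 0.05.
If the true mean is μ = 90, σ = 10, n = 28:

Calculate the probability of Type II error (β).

SE = σ/√n = 10/√28 = 1.8898
Critical values: μ₀ ± z_0.025×SE = 86 ± 1.960×1.8898
Acceptance region: (82.2960, 89.7040)
Under H₁ (μ = 90): z_high = (89.7040 - 90)/1.8898 = -0.1566, z_low = (82.2960 - 90)/1.8898 = -4.0766
β = P(not reject | H₁) = Φ(-0.1566) - Φ(-4.0766) ≈ 0.4378

Answer: β ≈ 0.4378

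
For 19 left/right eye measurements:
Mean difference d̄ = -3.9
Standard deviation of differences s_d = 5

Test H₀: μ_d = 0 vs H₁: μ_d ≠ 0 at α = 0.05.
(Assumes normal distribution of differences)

Answer: t = -3.3999, reject H₀

Derivation:
df = n - 1 = 18
SE = s_d/√n = 5/√19 = 1.1471
t = d̄/SE = -3.9/1.1471 = -3.3999
Critical value: t_{0.025,18} = ±2.101
p-value ≈ 0.0032
Decision: reject H₀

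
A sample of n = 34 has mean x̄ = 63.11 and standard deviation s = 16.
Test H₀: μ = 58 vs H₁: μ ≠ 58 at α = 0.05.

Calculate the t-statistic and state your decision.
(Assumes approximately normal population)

df = n - 1 = 33
SE = s/√n = 16/√34 = 2.7440
t = (x̄ - μ₀)/SE = (63.11 - 58)/2.7440 = 1.8622
Critical value: t_{0.025,33} = ±2.035
p-value ≈ 0.0715
Decision: fail to reject H₀

Answer: t = 1.8622, fail to reject H₀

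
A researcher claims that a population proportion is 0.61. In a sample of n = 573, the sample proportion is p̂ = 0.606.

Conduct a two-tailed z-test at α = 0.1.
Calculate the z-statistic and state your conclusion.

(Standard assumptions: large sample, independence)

Answer: z = -0.1963, fail to reject H₀

Derivation:
H₀: p = 0.61, H₁: p ≠ 0.61
Standard error: SE = √(p₀(1-p₀)/n) = √(0.61×0.39/573) = 0.020376
z-statistic: z = (p̂ - p₀)/SE = (0.606 - 0.61)/0.020376 = -0.1963
Critical value: z_0.05 = ±1.645
p-value = 0.8444
Decision: fail to reject H₀ at α = 0.1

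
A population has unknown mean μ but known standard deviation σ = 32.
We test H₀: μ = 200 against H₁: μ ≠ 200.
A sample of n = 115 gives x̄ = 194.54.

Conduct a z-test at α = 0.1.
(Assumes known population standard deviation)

Standard error: SE = σ/√n = 32/√115 = 2.9840
z-statistic: z = (x̄ - μ₀)/SE = (194.54 - 200)/2.9840 = -1.8298
Critical value: ±1.645
p-value = 0.0673
Decision: reject H₀

Answer: z = -1.8298, reject H₀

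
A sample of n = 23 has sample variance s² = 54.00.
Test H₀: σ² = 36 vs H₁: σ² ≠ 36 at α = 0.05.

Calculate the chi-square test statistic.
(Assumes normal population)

Answer: χ² = 33.0000, fail to reject H₀

Derivation:
df = n - 1 = 22
χ² = (n-1)s²/σ₀² = 22×54.00/36 = 33.0000
Critical values: χ²_{0.975,22} = 10.982, χ²_{0.025,22} = 36.781
Rejection region: χ² < 10.982 or χ² > 36.781
Decision: fail to reject H₀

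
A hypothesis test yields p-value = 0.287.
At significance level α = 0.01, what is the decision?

Compare p-value to α:
0.287 ≥ 0.01
Decision: fail to reject H₀

Answer: fail to reject H₀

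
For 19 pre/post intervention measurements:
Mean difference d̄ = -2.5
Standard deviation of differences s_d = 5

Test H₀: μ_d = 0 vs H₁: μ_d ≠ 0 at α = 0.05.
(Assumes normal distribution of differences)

Answer: t = -2.1794, reject H₀

Derivation:
df = n - 1 = 18
SE = s_d/√n = 5/√19 = 1.1471
t = d̄/SE = -2.5/1.1471 = -2.1794
Critical value: t_{0.025,18} = ±2.101
p-value ≈ 0.0428
Decision: reject H₀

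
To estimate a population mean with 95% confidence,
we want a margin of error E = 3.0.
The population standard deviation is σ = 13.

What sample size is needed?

Answer: n = 73

Derivation:
z_0.025 = 1.960
n = (z×σ/E)² = (1.960×13/3.0)²
n = 72.1367
Round up: n = 73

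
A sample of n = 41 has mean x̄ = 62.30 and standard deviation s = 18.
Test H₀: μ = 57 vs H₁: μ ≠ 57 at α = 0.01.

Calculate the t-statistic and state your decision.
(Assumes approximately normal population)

Answer: t = 1.8854, fail to reject H₀

Derivation:
df = n - 1 = 40
SE = s/√n = 18/√41 = 2.8111
t = (x̄ - μ₀)/SE = (62.30 - 57)/2.8111 = 1.8854
Critical value: t_{0.005,40} = ±2.704
p-value ≈ 0.0667
Decision: fail to reject H₀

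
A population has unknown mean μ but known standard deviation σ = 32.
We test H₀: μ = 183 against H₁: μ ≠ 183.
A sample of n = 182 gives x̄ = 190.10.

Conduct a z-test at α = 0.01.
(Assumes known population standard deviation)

Standard error: SE = σ/√n = 32/√182 = 2.3720
z-statistic: z = (x̄ - μ₀)/SE = (190.10 - 183)/2.3720 = 2.9933
Critical value: ±2.576
p-value = 0.0028
Decision: reject H₀

Answer: z = 2.9933, reject H₀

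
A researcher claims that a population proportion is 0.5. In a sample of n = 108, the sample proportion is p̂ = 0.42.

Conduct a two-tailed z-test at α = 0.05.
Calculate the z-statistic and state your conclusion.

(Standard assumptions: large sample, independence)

H₀: p = 0.5, H₁: p ≠ 0.5
Standard error: SE = √(p₀(1-p₀)/n) = √(0.5×0.5/108) = 0.048113
z-statistic: z = (p̂ - p₀)/SE = (0.42 - 0.5)/0.048113 = -1.6628
Critical value: z_0.025 = ±1.960
p-value = 0.0964
Decision: fail to reject H₀ at α = 0.05

Answer: z = -1.6628, fail to reject H₀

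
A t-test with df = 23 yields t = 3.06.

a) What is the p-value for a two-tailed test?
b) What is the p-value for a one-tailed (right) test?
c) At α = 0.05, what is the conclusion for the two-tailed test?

Using t-distribution with df = 23:
a) Two-tailed: p = 2×P(T > 3.06) = 0.0055
b) One-tailed: p = P(T > 3.06) = 0.0028
c) 0.0055 < 0.05, reject H₀

Answer: a) 0.0055, b) 0.0028, c) reject H₀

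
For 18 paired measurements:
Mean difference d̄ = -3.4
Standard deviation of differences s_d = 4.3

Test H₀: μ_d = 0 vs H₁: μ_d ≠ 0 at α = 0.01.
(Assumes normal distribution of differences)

Answer: t = -3.3547, reject H₀

Derivation:
df = n - 1 = 17
SE = s_d/√n = 4.3/√18 = 1.0135
t = d̄/SE = -3.4/1.0135 = -3.3547
Critical value: t_{0.005,17} = ±2.898
p-value ≈ 0.0038
Decision: reject H₀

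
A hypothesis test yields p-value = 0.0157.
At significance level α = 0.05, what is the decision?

Answer: reject H₀

Derivation:
Compare p-value to α:
0.0157 < 0.05
Decision: reject H₀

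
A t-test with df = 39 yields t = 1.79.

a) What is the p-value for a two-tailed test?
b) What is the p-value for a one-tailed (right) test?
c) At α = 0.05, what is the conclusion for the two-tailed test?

Using t-distribution with df = 39:
a) Two-tailed: p = 2×P(T > 1.79) = 0.0812
b) One-tailed: p = P(T > 1.79) = 0.0406
c) 0.0812 ≥ 0.05, fail to reject H₀

Answer: a) 0.0812, b) 0.0406, c) fail to reject H₀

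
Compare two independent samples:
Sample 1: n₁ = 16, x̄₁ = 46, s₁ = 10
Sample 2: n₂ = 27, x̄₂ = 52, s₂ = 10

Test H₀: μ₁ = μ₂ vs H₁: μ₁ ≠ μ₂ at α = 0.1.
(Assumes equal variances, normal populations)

Pooled variance: s²_p = [15×10² + 26×10²]/(41) = 100.0000
s_p = 10.0000
SE = s_p×√(1/n₁ + 1/n₂) = 10.0000×√(1/16 + 1/27) = 3.1549
t = (x̄₁ - x̄₂)/SE = (46 - 52)/3.1549 = -1.9018
df = 41, t-critical = ±1.683
Decision: reject H₀

Answer: t = -1.9018, reject H₀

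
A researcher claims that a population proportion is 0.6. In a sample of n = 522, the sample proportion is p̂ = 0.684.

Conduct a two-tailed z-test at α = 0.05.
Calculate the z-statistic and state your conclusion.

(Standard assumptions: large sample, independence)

Answer: z = 3.9175, reject H₀

Derivation:
H₀: p = 0.6, H₁: p ≠ 0.6
Standard error: SE = √(p₀(1-p₀)/n) = √(0.6×0.4/522) = 0.021442
z-statistic: z = (p̂ - p₀)/SE = (0.684 - 0.6)/0.021442 = 3.9175
Critical value: z_0.025 = ±1.960
p-value = 0.0001
Decision: reject H₀ at α = 0.05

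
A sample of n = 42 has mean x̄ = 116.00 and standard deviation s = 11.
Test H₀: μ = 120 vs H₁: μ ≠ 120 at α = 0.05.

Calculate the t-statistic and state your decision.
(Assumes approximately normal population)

df = n - 1 = 41
SE = s/√n = 11/√42 = 1.6973
t = (x̄ - μ₀)/SE = (116.00 - 120)/1.6973 = -2.3567
Critical value: t_{0.025,41} = ±2.020
p-value ≈ 0.0233
Decision: reject H₀

Answer: t = -2.3567, reject H₀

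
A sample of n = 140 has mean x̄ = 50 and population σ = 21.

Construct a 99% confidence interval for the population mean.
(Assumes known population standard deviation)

Confidence level: 99%, α = 0.01
z_0.005 = 2.576
SE = σ/√n = 21/√140 = 1.7748
Margin of error = 2.576 × 1.7748 = 4.5719
CI: x̄ ± margin = 50 ± 4.5719
CI: (45.4281, 54.5719)

Answer: (45.4281, 54.5719)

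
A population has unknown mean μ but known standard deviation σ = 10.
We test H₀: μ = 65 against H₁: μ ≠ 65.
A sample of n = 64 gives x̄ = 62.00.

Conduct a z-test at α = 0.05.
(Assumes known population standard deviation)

Answer: z = -2.4000, reject H₀

Derivation:
Standard error: SE = σ/√n = 10/√64 = 1.2500
z-statistic: z = (x̄ - μ₀)/SE = (62.00 - 65)/1.2500 = -2.4000
Critical value: ±1.960
p-value = 0.0164
Decision: reject H₀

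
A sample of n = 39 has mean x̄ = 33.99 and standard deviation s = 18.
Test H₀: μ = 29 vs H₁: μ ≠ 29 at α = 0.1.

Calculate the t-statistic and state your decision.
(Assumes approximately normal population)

df = n - 1 = 38
SE = s/√n = 18/√39 = 2.8823
t = (x̄ - μ₀)/SE = (33.99 - 29)/2.8823 = 1.7313
Critical value: t_{0.05,38} = ±1.686
p-value ≈ 0.0915
Decision: reject H₀

Answer: t = 1.7313, reject H₀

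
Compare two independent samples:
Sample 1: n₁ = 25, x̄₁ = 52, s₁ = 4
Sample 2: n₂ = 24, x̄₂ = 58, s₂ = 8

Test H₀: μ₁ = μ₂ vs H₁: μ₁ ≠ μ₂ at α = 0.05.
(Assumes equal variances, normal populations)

Pooled variance: s²_p = [24×4² + 23×8²]/(47) = 39.4894
s_p = 6.2841
SE = s_p×√(1/n₁ + 1/n₂) = 6.2841×√(1/25 + 1/24) = 1.7958
t = (x̄₁ - x̄₂)/SE = (52 - 58)/1.7958 = -3.3411
df = 47, t-critical = ±2.012
Decision: reject H₀

Answer: t = -3.3411, reject H₀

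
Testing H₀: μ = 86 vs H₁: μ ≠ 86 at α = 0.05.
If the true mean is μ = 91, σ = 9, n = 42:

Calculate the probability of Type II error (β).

SE = σ/√n = 9/√42 = 1.3887
Critical values: μ₀ ± z_0.025×SE = 86 ± 1.960×1.3887
Acceptance region: (83.2781, 88.7219)
Under H₁ (μ = 91): z_high = (88.7219 - 91)/1.3887 = -1.6405, z_low = (83.2781 - 91)/1.3887 = -5.5605
β = P(not reject | H₁) = Φ(-1.6405) - Φ(-5.5605) ≈ 0.0505

Answer: β ≈ 0.0505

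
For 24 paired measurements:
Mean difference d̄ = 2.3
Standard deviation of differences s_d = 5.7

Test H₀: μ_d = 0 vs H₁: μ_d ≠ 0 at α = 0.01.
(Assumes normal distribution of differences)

df = n - 1 = 23
SE = s_d/√n = 5.7/√24 = 1.1635
t = d̄/SE = 2.3/1.1635 = 1.9768
Critical value: t_{0.005,23} = ±2.807
p-value ≈ 0.0602
Decision: fail to reject H₀

Answer: t = 1.9768, fail to reject H₀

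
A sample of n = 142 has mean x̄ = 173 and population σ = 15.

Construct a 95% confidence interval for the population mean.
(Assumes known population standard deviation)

Confidence level: 95%, α = 0.05
z_0.025 = 1.960
SE = σ/√n = 15/√142 = 1.2588
Margin of error = 1.960 × 1.2588 = 2.4672
CI: x̄ ± margin = 173 ± 2.4672
CI: (170.5328, 175.4672)

Answer: (170.5328, 175.4672)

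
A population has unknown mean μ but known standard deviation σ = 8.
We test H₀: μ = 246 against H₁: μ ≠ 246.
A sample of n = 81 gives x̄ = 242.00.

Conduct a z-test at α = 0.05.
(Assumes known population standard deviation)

Standard error: SE = σ/√n = 8/√81 = 0.8889
z-statistic: z = (x̄ - μ₀)/SE = (242.00 - 246)/0.8889 = -4.4999
Critical value: ±1.960
p-value < 0.0001
Decision: reject H₀

Answer: z = -4.4999, reject H₀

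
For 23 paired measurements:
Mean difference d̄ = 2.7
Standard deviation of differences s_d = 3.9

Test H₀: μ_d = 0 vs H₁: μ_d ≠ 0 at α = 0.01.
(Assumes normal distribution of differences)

Answer: t = 3.3202, reject H₀

Derivation:
df = n - 1 = 22
SE = s_d/√n = 3.9/√23 = 0.8132
t = d̄/SE = 2.7/0.8132 = 3.3202
Critical value: t_{0.005,22} = ±2.819
p-value ≈ 0.0031
Decision: reject H₀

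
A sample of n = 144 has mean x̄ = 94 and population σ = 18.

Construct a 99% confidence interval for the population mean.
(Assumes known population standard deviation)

Answer: (90.1360, 97.8640)

Derivation:
Confidence level: 99%, α = 0.01
z_0.005 = 2.576
SE = σ/√n = 18/√144 = 1.5000
Margin of error = 2.576 × 1.5000 = 3.8640
CI: x̄ ± margin = 94 ± 3.8640
CI: (90.1360, 97.8640)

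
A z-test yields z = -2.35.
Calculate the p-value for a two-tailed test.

For z = -2.35:
p = 2×P(Z > |-2.35|) = 2×(1 - Φ(2.35)) = 0.0188

Answer: p-value ≈ 0.0188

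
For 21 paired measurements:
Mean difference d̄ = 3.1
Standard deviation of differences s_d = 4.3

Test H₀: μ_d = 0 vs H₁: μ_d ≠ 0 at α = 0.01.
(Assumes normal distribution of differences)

df = n - 1 = 20
SE = s_d/√n = 4.3/√21 = 0.9383
t = d̄/SE = 3.1/0.9383 = 3.3038
Critical value: t_{0.005,20} = ±2.845
p-value ≈ 0.0035
Decision: reject H₀

Answer: t = 3.3038, reject H₀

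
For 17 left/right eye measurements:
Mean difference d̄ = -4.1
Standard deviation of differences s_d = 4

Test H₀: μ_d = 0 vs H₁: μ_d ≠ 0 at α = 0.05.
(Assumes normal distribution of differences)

df = n - 1 = 16
SE = s_d/√n = 4/√17 = 0.9701
t = d̄/SE = -4.1/0.9701 = -4.2264
Critical value: t_{0.025,16} = ±2.120
p-value ≈ 0.0006
Decision: reject H₀

Answer: t = -4.2264, reject H₀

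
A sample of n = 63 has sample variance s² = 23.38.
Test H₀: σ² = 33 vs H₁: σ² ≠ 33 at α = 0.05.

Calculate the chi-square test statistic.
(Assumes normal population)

Answer: χ² = 43.9261, fail to reject H₀

Derivation:
df = n - 1 = 62
χ² = (n-1)s²/σ₀² = 62×23.38/33 = 43.9261
Critical values: χ²_{0.975,62} = 42.126, χ²_{0.025,62} = 85.654
Rejection region: χ² < 42.126 or χ² > 85.654
Decision: fail to reject H₀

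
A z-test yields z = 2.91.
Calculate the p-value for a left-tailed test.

For z = 2.91:
p = P(Z < 2.91) = Φ(2.91) = 0.9982

Answer: p-value ≈ 0.9982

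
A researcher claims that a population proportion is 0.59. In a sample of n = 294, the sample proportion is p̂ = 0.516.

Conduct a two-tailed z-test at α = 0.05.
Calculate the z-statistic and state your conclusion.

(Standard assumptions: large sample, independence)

H₀: p = 0.59, H₁: p ≠ 0.59
Standard error: SE = √(p₀(1-p₀)/n) = √(0.59×0.41/294) = 0.028684
z-statistic: z = (p̂ - p₀)/SE = (0.516 - 0.59)/0.028684 = -2.5798
Critical value: z_0.025 = ±1.960
p-value = 0.0099
Decision: reject H₀ at α = 0.05

Answer: z = -2.5798, reject H₀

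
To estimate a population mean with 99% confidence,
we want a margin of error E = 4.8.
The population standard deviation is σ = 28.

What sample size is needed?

z_0.005 = 2.576
n = (z×σ/E)² = (2.576×28/4.8)²
n = 225.8007
Round up: n = 226

Answer: n = 226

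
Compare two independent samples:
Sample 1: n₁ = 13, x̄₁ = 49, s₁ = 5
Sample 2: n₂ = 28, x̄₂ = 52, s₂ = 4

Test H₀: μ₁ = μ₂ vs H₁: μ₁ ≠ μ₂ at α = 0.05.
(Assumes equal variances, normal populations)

Pooled variance: s²_p = [12×5² + 27×4²]/(39) = 18.7692
s_p = 4.3323
SE = s_p×√(1/n₁ + 1/n₂) = 4.3323×√(1/13 + 1/28) = 1.4540
t = (x̄₁ - x̄₂)/SE = (49 - 52)/1.4540 = -2.0633
df = 39, t-critical = ±2.023
Decision: reject H₀

Answer: t = -2.0633, reject H₀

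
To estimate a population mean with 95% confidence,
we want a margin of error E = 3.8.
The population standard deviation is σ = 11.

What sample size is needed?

z_0.025 = 1.960
n = (z×σ/E)² = (1.960×11/3.8)²
n = 32.1907
Round up: n = 33

Answer: n = 33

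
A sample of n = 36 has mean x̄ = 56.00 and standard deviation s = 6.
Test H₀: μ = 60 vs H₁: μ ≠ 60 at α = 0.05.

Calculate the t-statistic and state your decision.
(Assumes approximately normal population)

Answer: t = -4.0000, reject H₀

Derivation:
df = n - 1 = 35
SE = s/√n = 6/√36 = 1.0000
t = (x̄ - μ₀)/SE = (56.00 - 60)/1.0000 = -4.0000
Critical value: t_{0.025,35} = ±2.030
p-value ≈ 0.0003
Decision: reject H₀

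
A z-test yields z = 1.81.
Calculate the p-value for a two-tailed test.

Answer: p-value ≈ 0.0703

Derivation:
For z = 1.81:
p = 2×P(Z > |1.81|) = 2×(1 - Φ(1.81)) = 0.0703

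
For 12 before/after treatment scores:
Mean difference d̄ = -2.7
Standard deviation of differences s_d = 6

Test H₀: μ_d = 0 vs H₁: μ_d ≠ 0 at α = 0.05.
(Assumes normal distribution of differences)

Answer: t = -1.5588, fail to reject H₀

Derivation:
df = n - 1 = 11
SE = s_d/√n = 6/√12 = 1.7321
t = d̄/SE = -2.7/1.7321 = -1.5588
Critical value: t_{0.025,11} = ±2.201
p-value ≈ 0.1473
Decision: fail to reject H₀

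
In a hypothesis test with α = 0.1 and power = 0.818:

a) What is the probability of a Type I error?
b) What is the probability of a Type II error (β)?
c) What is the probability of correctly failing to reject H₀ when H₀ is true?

Answer: a) 0.1, b) 0.182, c) 0.9

Derivation:
a) Type I error probability = α = 0.1
b) Power = P(reject H₀ | H₁ true) = 1 - β = 0.818, so Type II error probability = β = 1 - Power = 0.182
c) P(fail to reject H₀ | H₀ true) = 1 - α = 0.9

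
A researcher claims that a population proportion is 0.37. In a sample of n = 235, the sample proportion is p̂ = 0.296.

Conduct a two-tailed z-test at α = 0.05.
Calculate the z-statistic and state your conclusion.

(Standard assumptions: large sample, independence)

H₀: p = 0.37, H₁: p ≠ 0.37
Standard error: SE = √(p₀(1-p₀)/n) = √(0.37×0.63/235) = 0.031495
z-statistic: z = (p̂ - p₀)/SE = (0.296 - 0.37)/0.031495 = -2.3496
Critical value: z_0.025 = ±1.960
p-value = 0.0188
Decision: reject H₀ at α = 0.05

Answer: z = -2.3496, reject H₀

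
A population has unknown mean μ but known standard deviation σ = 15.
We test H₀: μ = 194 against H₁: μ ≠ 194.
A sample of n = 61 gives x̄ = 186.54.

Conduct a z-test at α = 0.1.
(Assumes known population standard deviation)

Standard error: SE = σ/√n = 15/√61 = 1.9206
z-statistic: z = (x̄ - μ₀)/SE = (186.54 - 194)/1.9206 = -3.8842
Critical value: ±1.645
p-value = 0.0001
Decision: reject H₀

Answer: z = -3.8842, reject H₀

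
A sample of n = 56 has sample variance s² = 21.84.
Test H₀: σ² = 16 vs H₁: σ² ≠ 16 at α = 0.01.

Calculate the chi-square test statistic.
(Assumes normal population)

df = n - 1 = 55
χ² = (n-1)s²/σ₀² = 55×21.84/16 = 75.0750
Critical values: χ²_{0.995,55} = 31.735, χ²_{0.005,55} = 85.749
Rejection region: χ² < 31.735 or χ² > 85.749
Decision: fail to reject H₀

Answer: χ² = 75.0750, fail to reject H₀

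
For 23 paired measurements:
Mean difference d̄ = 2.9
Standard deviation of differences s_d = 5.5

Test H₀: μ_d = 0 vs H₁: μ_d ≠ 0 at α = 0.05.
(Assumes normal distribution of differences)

Answer: t = 2.5288, reject H₀

Derivation:
df = n - 1 = 22
SE = s_d/√n = 5.5/√23 = 1.1468
t = d̄/SE = 2.9/1.1468 = 2.5288
Critical value: t_{0.025,22} = ±2.074
p-value ≈ 0.0191
Decision: reject H₀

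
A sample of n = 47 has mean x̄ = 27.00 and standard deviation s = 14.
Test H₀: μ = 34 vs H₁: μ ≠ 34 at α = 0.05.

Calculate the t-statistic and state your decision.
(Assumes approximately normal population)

df = n - 1 = 46
SE = s/√n = 14/√47 = 2.0421
t = (x̄ - μ₀)/SE = (27.00 - 34)/2.0421 = -3.4278
Critical value: t_{0.025,46} = ±2.013
p-value ≈ 0.0013
Decision: reject H₀

Answer: t = -3.4278, reject H₀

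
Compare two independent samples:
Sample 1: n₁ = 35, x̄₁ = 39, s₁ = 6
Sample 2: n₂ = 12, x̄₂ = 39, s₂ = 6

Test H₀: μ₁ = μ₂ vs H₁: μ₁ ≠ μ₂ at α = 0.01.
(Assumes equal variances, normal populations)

Pooled variance: s²_p = [34×6² + 11×6²]/(45) = 36.0000
s_p = 6.0000
SE = s_p×√(1/n₁ + 1/n₂) = 6.0000×√(1/35 + 1/12) = 2.0071
t = (x̄₁ - x̄₂)/SE = (39 - 39)/2.0071 = 0.0000
df = 45, t-critical = ±2.690
Decision: fail to reject H₀

Answer: t = 0.0000, fail to reject H₀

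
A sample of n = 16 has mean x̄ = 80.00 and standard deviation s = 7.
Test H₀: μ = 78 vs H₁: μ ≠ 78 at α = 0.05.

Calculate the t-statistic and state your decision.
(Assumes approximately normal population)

Answer: t = 1.1429, fail to reject H₀

Derivation:
df = n - 1 = 15
SE = s/√n = 7/√16 = 1.7500
t = (x̄ - μ₀)/SE = (80.00 - 78)/1.7500 = 1.1429
Critical value: t_{0.025,15} = ±2.131
p-value ≈ 0.2710
Decision: fail to reject H₀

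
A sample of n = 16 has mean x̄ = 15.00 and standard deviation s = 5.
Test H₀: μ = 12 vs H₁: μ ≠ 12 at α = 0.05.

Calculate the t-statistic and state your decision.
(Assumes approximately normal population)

df = n - 1 = 15
SE = s/√n = 5/√16 = 1.2500
t = (x̄ - μ₀)/SE = (15.00 - 12)/1.2500 = 2.4000
Critical value: t_{0.025,15} = ±2.131
p-value ≈ 0.0298
Decision: reject H₀

Answer: t = 2.4000, reject H₀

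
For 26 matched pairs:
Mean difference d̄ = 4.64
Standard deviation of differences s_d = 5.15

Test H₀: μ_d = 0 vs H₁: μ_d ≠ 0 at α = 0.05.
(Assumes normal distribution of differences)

df = n - 1 = 25
SE = s_d/√n = 5.15/√26 = 1.0100
t = d̄/SE = 4.64/1.0100 = 4.5941
Critical value: t_{0.025,25} = ±2.060
p-value ≈ 0.0001
Decision: reject H₀

Answer: t = 4.5941, reject H₀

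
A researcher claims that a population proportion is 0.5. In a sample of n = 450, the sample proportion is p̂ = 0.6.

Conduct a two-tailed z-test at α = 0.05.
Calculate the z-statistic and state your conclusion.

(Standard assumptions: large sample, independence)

H₀: p = 0.5, H₁: p ≠ 0.5
Standard error: SE = √(p₀(1-p₀)/n) = √(0.5×0.5/450) = 0.023570
z-statistic: z = (p̂ - p₀)/SE = (0.6 - 0.5)/0.023570 = 4.2427
Critical value: z_0.025 = ±1.960
p-value < 0.0001
Decision: reject H₀ at α = 0.05

Answer: z = 4.2427, reject H₀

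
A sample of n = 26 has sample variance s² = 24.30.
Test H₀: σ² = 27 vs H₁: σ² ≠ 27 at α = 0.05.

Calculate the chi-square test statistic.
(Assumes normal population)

df = n - 1 = 25
χ² = (n-1)s²/σ₀² = 25×24.30/27 = 22.5000
Critical values: χ²_{0.975,25} = 13.120, χ²_{0.025,25} = 40.646
Rejection region: χ² < 13.120 or χ² > 40.646
Decision: fail to reject H₀

Answer: χ² = 22.5000, fail to reject H₀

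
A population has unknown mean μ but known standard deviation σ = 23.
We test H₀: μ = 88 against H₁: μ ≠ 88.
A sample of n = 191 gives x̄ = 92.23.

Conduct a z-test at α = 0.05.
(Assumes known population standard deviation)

Standard error: SE = σ/√n = 23/√191 = 1.6642
z-statistic: z = (x̄ - μ₀)/SE = (92.23 - 88)/1.6642 = 2.5418
Critical value: ±1.960
p-value = 0.0110
Decision: reject H₀

Answer: z = 2.5418, reject H₀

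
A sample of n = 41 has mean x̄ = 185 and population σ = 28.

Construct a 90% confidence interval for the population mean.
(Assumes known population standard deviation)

Answer: (177.8066, 192.1934)

Derivation:
Confidence level: 90%, α = 0.1
z_0.05 = 1.645
SE = σ/√n = 28/√41 = 4.3729
Margin of error = 1.645 × 4.3729 = 7.1934
CI: x̄ ± margin = 185 ± 7.1934
CI: (177.8066, 192.1934)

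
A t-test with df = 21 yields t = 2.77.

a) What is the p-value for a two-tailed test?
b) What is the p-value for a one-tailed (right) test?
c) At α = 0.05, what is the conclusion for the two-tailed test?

Answer: a) 0.0115, b) 0.0057, c) reject H₀

Derivation:
Using t-distribution with df = 21:
a) Two-tailed: p = 2×P(T > 2.77) = 0.0115
b) One-tailed: p = P(T > 2.77) = 0.0057
c) 0.0115 < 0.05, reject H₀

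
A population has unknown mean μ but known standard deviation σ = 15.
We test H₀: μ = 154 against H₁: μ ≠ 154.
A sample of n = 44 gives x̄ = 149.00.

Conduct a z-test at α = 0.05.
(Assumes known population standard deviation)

Standard error: SE = σ/√n = 15/√44 = 2.2613
z-statistic: z = (x̄ - μ₀)/SE = (149.00 - 154)/2.2613 = -2.2111
Critical value: ±1.960
p-value = 0.0270
Decision: reject H₀

Answer: z = -2.2111, reject H₀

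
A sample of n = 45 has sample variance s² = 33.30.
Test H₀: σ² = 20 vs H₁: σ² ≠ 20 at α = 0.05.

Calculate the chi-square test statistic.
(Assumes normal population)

df = n - 1 = 44
χ² = (n-1)s²/σ₀² = 44×33.30/20 = 73.2600
Critical values: χ²_{0.975,44} = 27.575, χ²_{0.025,44} = 64.201
Rejection region: χ² < 27.575 or χ² > 64.201
Decision: reject H₀

Answer: χ² = 73.2600, reject H₀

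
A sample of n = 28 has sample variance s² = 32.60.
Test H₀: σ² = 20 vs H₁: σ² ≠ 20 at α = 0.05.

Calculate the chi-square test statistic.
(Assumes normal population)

df = n - 1 = 27
χ² = (n-1)s²/σ₀² = 27×32.60/20 = 44.0100
Critical values: χ²_{0.975,27} = 14.573, χ²_{0.025,27} = 43.195
Rejection region: χ² < 14.573 or χ² > 43.195
Decision: reject H₀

Answer: χ² = 44.0100, reject H₀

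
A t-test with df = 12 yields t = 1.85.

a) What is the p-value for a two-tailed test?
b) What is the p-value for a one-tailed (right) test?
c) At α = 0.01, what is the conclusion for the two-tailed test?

Using t-distribution with df = 12:
a) Two-tailed: p = 2×P(T > 1.85) = 0.0891
b) One-tailed: p = P(T > 1.85) = 0.0445
c) 0.0891 ≥ 0.01, fail to reject H₀

Answer: a) 0.0891, b) 0.0445, c) fail to reject H₀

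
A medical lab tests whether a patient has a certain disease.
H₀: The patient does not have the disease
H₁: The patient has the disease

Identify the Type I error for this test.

A Type I error (probability α) occurs when we reject a true H₀.
A Type II error (probability β) occurs when we fail to reject a false H₀.

Answer: Diagnosing a healthy patient as having the disease (false positive)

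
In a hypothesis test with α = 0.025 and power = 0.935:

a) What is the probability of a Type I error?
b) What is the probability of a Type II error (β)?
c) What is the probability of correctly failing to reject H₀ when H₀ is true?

a) Type I error probability = α = 0.025
b) Power = P(reject H₀ | H₁ true) = 1 - β = 0.935, so Type II error probability = β = 1 - Power = 0.065
c) P(fail to reject H₀ | H₀ true) = 1 - α = 0.975

Answer: a) 0.025, b) 0.065, c) 0.975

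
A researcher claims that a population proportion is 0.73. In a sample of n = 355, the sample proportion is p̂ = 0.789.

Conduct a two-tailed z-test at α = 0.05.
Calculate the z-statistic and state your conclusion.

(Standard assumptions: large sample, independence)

Answer: z = 2.5039, reject H₀

Derivation:
H₀: p = 0.73, H₁: p ≠ 0.73
Standard error: SE = √(p₀(1-p₀)/n) = √(0.73×0.27/355) = 0.023563
z-statistic: z = (p̂ - p₀)/SE = (0.789 - 0.73)/0.023563 = 2.5039
Critical value: z_0.025 = ±1.960
p-value = 0.0123
Decision: reject H₀ at α = 0.05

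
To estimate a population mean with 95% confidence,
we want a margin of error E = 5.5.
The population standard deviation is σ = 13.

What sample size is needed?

Answer: n = 22

Derivation:
z_0.025 = 1.960
n = (z×σ/E)² = (1.960×13/5.5)²
n = 21.4622
Round up: n = 22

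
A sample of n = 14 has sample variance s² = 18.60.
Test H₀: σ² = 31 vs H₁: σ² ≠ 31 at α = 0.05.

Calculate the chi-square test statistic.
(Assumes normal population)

df = n - 1 = 13
χ² = (n-1)s²/σ₀² = 13×18.60/31 = 7.8000
Critical values: χ²_{0.975,13} = 5.009, χ²_{0.025,13} = 24.736
Rejection region: χ² < 5.009 or χ² > 24.736
Decision: fail to reject H₀

Answer: χ² = 7.8000, fail to reject H₀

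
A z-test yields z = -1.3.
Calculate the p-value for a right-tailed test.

Answer: p-value ≈ 0.9032

Derivation:
For z = -1.3:
p = P(Z > -1.3) = 1 - Φ(-1.3) = 0.9032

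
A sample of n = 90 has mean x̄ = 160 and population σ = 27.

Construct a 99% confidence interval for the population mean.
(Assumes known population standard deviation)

Answer: (152.6687, 167.3313)

Derivation:
Confidence level: 99%, α = 0.01
z_0.005 = 2.576
SE = σ/√n = 27/√90 = 2.8460
Margin of error = 2.576 × 2.8460 = 7.3313
CI: x̄ ± margin = 160 ± 7.3313
CI: (152.6687, 167.3313)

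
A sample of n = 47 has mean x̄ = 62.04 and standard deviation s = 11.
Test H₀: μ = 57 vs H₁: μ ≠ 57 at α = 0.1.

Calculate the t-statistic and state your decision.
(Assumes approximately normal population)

df = n - 1 = 46
SE = s/√n = 11/√47 = 1.6045
t = (x̄ - μ₀)/SE = (62.04 - 57)/1.6045 = 3.1412
Critical value: t_{0.05,46} = ±1.679
p-value ≈ 0.0029
Decision: reject H₀

Answer: t = 3.1412, reject H₀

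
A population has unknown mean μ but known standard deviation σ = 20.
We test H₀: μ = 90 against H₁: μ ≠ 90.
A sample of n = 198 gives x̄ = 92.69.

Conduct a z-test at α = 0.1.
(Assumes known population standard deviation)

Answer: z = 1.8926, reject H₀

Derivation:
Standard error: SE = σ/√n = 20/√198 = 1.4213
z-statistic: z = (x̄ - μ₀)/SE = (92.69 - 90)/1.4213 = 1.8926
Critical value: ±1.645
p-value = 0.0584
Decision: reject H₀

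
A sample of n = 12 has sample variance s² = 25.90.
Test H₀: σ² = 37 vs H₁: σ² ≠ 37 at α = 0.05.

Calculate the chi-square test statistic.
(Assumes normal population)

df = n - 1 = 11
χ² = (n-1)s²/σ₀² = 11×25.90/37 = 7.7000
Critical values: χ²_{0.975,11} = 3.816, χ²_{0.025,11} = 21.920
Rejection region: χ² < 3.816 or χ² > 21.920
Decision: fail to reject H₀

Answer: χ² = 7.7000, fail to reject H₀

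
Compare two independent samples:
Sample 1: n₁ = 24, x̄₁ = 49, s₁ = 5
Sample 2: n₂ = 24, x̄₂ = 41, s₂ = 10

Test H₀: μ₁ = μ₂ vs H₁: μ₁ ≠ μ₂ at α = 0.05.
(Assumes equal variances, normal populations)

Pooled variance: s²_p = [23×5² + 23×10²]/(46) = 62.5000
s_p = 7.9057
SE = s_p×√(1/n₁ + 1/n₂) = 7.9057×√(1/24 + 1/24) = 2.2822
t = (x̄₁ - x̄₂)/SE = (49 - 41)/2.2822 = 3.5054
df = 46, t-critical = ±2.013
Decision: reject H₀

Answer: t = 3.5054, reject H₀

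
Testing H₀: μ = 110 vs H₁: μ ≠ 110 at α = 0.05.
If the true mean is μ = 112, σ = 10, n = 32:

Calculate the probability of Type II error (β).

Answer: β ≈ 0.7954

Derivation:
SE = σ/√n = 10/√32 = 1.7678
Critical values: μ₀ ± z_0.025×SE = 110 ± 1.960×1.7678
Acceptance region: (106.5351, 113.4649)
Under H₁ (μ = 112): z_high = (113.4649 - 112)/1.7678 = 0.8287, z_low = (106.5351 - 112)/1.7678 = -3.0914
β = P(not reject | H₁) = Φ(0.8287) - Φ(-3.0914) ≈ 0.7954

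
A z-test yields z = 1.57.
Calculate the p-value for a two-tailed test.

For z = 1.57:
p = 2×P(Z > |1.57|) = 2×(1 - Φ(1.57)) = 0.1164

Answer: p-value ≈ 0.1164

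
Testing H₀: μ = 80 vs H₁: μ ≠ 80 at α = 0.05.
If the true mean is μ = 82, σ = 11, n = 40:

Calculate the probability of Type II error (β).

SE = σ/√n = 11/√40 = 1.7393
Critical values: μ₀ ± z_0.025×SE = 80 ± 1.960×1.7393
Acceptance region: (76.5910, 83.4090)
Under H₁ (μ = 82): z_high = (83.4090 - 82)/1.7393 = 0.8101, z_low = (76.5910 - 82)/1.7393 = -3.1099
β = P(not reject | H₁) = Φ(0.8101) - Φ(-3.1099) ≈ 0.7901

Answer: β ≈ 0.7901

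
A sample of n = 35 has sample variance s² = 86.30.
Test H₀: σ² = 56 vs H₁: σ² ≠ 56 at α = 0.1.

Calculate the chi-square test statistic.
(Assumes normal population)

Answer: χ² = 52.3964, reject H₀

Derivation:
df = n - 1 = 34
χ² = (n-1)s²/σ₀² = 34×86.30/56 = 52.3964
Critical values: χ²_{0.95,34} = 21.664, χ²_{0.05,34} = 48.602
Rejection region: χ² < 21.664 or χ² > 48.602
Decision: reject H₀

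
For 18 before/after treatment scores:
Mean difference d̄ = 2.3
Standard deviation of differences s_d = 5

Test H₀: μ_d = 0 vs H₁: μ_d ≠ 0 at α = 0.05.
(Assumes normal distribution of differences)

Answer: t = 1.9516, fail to reject H₀

Derivation:
df = n - 1 = 17
SE = s_d/√n = 5/√18 = 1.1785
t = d̄/SE = 2.3/1.1785 = 1.9516
Critical value: t_{0.025,17} = ±2.110
p-value ≈ 0.0677
Decision: fail to reject H₀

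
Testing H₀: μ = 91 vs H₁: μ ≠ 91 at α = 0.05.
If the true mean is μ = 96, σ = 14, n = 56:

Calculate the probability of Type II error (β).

Answer: β ≈ 0.2380

Derivation:
SE = σ/√n = 14/√56 = 1.8708
Critical values: μ₀ ± z_0.025×SE = 91 ± 1.960×1.8708
Acceptance region: (87.3332, 94.6668)
Under H₁ (μ = 96): z_high = (94.6668 - 96)/1.8708 = -0.7126, z_low = (87.3332 - 96)/1.8708 = -4.6327
β = P(not reject | H₁) = Φ(-0.7126) - Φ(-4.6327) ≈ 0.2380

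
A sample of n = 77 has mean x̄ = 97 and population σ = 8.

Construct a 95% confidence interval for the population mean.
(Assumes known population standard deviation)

Confidence level: 95%, α = 0.05
z_0.025 = 1.960
SE = σ/√n = 8/√77 = 0.9117
Margin of error = 1.960 × 0.9117 = 1.7869
CI: x̄ ± margin = 97 ± 1.7869
CI: (95.2131, 98.7869)

Answer: (95.2131, 98.7869)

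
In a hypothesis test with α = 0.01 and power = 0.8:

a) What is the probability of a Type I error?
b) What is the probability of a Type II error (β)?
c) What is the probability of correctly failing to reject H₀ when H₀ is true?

a) Type I error probability = α = 0.01
b) Power = P(reject H₀ | H₁ true) = 1 - β = 0.8, so Type II error probability = β = 1 - Power = 0.2
c) P(fail to reject H₀ | H₀ true) = 1 - α = 0.99

Answer: a) 0.01, b) 0.2, c) 0.99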